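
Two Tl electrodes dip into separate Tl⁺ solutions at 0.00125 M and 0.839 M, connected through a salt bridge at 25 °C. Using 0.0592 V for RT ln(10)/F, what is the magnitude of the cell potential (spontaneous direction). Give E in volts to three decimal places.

For a concentration cell E°cell = 0. The 0.839 M side is the cathode (reduction is favoured where [Tl⁺] is higher).
With n = 1, E = −(0.0592/1) log([Tl⁺]ₐₙ/[Tl⁺]꜀ₐₜ) = −(0.0592/1) log(0.00125/0.839) = −(0.0592/1)(-2.827) = +0.167 V.

+0.167 V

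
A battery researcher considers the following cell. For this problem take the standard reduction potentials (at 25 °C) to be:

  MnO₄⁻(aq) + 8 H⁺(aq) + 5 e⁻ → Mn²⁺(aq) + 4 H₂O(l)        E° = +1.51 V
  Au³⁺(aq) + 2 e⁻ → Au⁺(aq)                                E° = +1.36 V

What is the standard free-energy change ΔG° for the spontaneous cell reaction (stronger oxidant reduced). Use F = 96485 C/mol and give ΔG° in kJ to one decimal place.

MnO₄⁻/Mn²⁺ (E° = +1.51 V) is the cathode; Au³⁺/Au⁺ (E° = +1.36 V) is the anode, so E°cell = +0.15 V.
Balancing electrons gives n = 10 (lcm of 5 and 2).
ΔG° = −nFE° = −(10)(96485)(+0.15) = -144,728 J = -144.7 kJ.

-144.7 kJ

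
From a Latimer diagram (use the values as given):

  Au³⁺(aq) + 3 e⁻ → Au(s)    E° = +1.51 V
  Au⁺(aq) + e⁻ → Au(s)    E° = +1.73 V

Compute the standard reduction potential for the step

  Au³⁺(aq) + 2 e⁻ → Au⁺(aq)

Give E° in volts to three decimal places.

Sequential free energies add, so n₃E°₃ = n₁E°₁ + n₂E°₂.
With n₃ = 3, and the known step contributing 1×(+1.73) V, the unknown satisfies 2·E° = 3×(+1.51) − 1×(+1.73) = +2.800.
E° = +2.800 / 2 = +1.400 V.

+1.400 V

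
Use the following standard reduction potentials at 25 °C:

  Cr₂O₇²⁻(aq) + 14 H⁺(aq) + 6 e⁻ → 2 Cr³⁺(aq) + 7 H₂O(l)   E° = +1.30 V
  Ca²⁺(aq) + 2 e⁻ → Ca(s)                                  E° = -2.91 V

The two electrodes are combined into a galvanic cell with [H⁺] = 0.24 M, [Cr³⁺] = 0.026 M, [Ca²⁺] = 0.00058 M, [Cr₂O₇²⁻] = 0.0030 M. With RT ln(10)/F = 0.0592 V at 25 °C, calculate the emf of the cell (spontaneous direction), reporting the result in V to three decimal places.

+4.227 V

Cr₂O₇²⁻/Cr³⁺ is the cathode (higher E°), Ca²⁺/Ca the anode: E°cell = +1.30 − (-2.91) = +4.21 V, n = 6.
Overall: Cr₂O₇²⁻(aq) + 14 H⁺(aq) + 3 Ca(s) → 2 Cr³⁺(aq) + 7 H₂O(l) + 3 Ca²⁺(aq)
Q = [Cr³⁺]^2·[Ca²⁺]^3 / ([Cr₂O₇²⁻]·[H⁺]^14); log Q = -1.680.
E = E° − (0.0592/n) log Q = +4.21 − (0.0592/6)(-1.680) = +4.227 V.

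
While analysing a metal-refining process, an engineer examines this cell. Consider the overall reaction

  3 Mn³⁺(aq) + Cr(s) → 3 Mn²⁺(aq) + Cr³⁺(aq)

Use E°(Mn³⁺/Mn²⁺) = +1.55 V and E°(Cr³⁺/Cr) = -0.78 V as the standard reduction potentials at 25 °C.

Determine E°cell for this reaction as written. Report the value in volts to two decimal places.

The Mn³⁺/Mn²⁺ couple has the higher reduction potential, so it is the cathode; Cr³⁺/Cr is oxidised at the anode.
E°cell = E°(cathode) − E°(anode) = (+1.55) − (-0.78) = +2.33 V.

+2.33 V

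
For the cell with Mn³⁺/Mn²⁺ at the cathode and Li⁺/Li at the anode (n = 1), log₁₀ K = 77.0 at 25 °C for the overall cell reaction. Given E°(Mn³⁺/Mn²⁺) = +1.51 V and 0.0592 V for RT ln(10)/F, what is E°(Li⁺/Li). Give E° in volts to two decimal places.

E°cell = (0.0592/n)·log K = (0.0592/1)(77.0) = +4.558 V.
Since Mn³⁺/Mn²⁺ is the cathode and Li⁺/Li the anode, E°cell = E°(Mn³⁺/Mn²⁺) − E°(Li⁺/Li).
So E°(Li⁺/Li) = E°(Mn³⁺/Mn²⁺) − E°cell = (+1.51) − (+4.558) = -3.05 V.

-3.05 V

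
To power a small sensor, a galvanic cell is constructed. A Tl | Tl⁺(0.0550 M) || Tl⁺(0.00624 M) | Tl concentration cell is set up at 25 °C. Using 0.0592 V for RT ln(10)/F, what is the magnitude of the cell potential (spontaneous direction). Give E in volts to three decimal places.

For a concentration cell E°cell = 0. The 0.0550 M side is the cathode (reduction is favoured where [Tl⁺] is higher).
With n = 1, E = −(0.0592/1) log([Tl⁺]ₐₙ/[Tl⁺]꜀ₐₜ) = −(0.0592/1) log(0.00624/0.055) = −(0.0592/1)(-0.945) = +0.056 V.

+0.056 V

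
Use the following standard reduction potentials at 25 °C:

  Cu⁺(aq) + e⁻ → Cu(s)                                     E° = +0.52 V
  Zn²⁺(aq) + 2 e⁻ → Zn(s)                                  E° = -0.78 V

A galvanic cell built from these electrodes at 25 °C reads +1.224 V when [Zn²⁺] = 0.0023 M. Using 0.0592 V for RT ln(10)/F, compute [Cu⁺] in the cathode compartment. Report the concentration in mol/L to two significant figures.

Cu⁺/Cu is the cathode, Zn²⁺/Zn the anode: E°cell = +1.30 V, n = 2.
Overall reaction: 2 Cu⁺(aq) + Zn(s) → 2 Cu(s) + Zn²⁺(aq); Q = [Zn²⁺]^1/[Cu⁺]^2.
From E = E° − (0.0592/n) log Q: log Q = (E° − E)·n/0.0592 = (+1.30 − (+1.224))·2/0.0592 = 2.5676.
So 2·log[Cu⁺] = 1·log(0.0023) − log Q = -2.6383 − (2.5676) = -5.2059; log[Cu⁺] = -5.2059 / 2 = -2.6029; [Cu⁺] = 10^(-2.6029) ≈ 0.0025 M.

0.0025 M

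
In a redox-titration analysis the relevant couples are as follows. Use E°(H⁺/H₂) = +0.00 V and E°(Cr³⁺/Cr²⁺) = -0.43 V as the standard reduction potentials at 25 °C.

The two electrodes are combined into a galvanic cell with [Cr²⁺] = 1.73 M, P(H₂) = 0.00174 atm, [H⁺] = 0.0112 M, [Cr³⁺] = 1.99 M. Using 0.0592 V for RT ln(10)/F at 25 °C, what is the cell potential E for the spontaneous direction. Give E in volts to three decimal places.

H⁺/H₂ is the cathode (higher E°), Cr³⁺/Cr²⁺ the anode: E°cell = +0.00 − (-0.43) = +0.43 V, n = 2.
Overall: 2 H⁺(aq) + 2 Cr²⁺(aq) → H₂(g) + 2 Cr³⁺(aq)
Q = P(H₂)·[Cr³⁺]^2 / ([H⁺]^2·[Cr²⁺]^2); log Q = 1.264.
E = E° − (0.0592/n) log Q = +0.43 − (0.0592/2)(1.264) = +0.393 V.

+0.393 V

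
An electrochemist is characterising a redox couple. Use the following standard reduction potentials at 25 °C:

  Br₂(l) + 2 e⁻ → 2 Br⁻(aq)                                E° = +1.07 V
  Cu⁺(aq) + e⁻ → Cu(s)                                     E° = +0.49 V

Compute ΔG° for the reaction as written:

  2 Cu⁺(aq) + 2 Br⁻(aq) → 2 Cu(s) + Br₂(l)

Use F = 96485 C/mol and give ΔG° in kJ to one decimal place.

+111.9 kJ

As written, Cu⁺/Cu is reduced (cathode) and Br₂/Br⁻ is oxidised (anode), so E°cell = (+0.49) − (+1.07) = -0.58 V.
Balancing electrons gives n = 2.
ΔG° = −nFE° = −(2)(96485)(-0.58) = 111,923 J = +111.9 kJ.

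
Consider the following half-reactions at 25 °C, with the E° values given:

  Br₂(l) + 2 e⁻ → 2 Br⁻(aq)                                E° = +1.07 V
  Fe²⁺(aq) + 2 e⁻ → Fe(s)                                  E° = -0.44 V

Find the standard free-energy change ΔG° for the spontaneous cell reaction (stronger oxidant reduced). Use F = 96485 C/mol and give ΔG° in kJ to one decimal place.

Br₂/Br⁻ (E° = +1.07 V) is the cathode; Fe²⁺/Fe (E° = -0.44 V) is the anode, so E°cell = +1.51 V.
Balancing electrons gives n = 2 (lcm of 2 and 2).
ΔG° = −nFE° = −(2)(96485)(+1.51) = -291,385 J = -291.4 kJ.

-291.4 kJ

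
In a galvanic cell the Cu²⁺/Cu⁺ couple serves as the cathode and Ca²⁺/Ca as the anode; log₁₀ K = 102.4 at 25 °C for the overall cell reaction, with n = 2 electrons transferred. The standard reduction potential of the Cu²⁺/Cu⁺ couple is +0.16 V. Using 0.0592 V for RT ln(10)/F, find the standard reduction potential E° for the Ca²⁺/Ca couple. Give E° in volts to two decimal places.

-2.87 V

E°cell = (0.0592/n)·log K = (0.0592/2)(102.4) = +3.031 V.
Since Cu²⁺/Cu⁺ is the cathode and Ca²⁺/Ca the anode, E°cell = E°(Cu²⁺/Cu⁺) − E°(Ca²⁺/Ca).
So E°(Ca²⁺/Ca) = E°(Cu²⁺/Cu⁺) − E°cell = (+0.16) − (+3.031) = -2.87 V.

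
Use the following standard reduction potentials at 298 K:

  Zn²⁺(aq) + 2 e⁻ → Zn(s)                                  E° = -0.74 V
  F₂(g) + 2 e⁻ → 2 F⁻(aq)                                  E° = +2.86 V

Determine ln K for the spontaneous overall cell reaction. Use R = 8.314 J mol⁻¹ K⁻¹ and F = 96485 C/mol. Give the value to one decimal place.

280.4

Cathode: F₂/F⁻; anode: Zn²⁺/Zn. E°cell = (+2.86) − (-0.74) = +3.60 V, with n = 2.
ΔG° = −nFE° = −RT ln K, so ln K = nFE°/(RT) = (2)(96485)(+3.60) / ((8.314)(298)) = 280.392.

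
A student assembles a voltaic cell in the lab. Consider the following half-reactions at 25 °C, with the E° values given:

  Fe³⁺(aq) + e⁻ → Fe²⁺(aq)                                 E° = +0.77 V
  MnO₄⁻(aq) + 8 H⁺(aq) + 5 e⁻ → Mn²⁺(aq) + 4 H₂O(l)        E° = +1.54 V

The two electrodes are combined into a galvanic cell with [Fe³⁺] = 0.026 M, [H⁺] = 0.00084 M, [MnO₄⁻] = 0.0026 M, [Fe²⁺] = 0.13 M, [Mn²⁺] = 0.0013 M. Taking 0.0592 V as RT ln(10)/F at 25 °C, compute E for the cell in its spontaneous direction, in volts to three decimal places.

MnO₄⁻/Mn²⁺ is the cathode (higher E°), Fe³⁺/Fe²⁺ the anode: E°cell = +1.54 − (+0.77) = +0.77 V, n = 5.
Overall: MnO₄⁻(aq) + 8 H⁺(aq) + 5 Fe²⁺(aq) → Mn²⁺(aq) + 4 H₂O(l) + 5 Fe³⁺(aq)
Q = [Mn²⁺]·[Fe³⁺]^5 / ([MnO₄⁻]·[H⁺]^8·[Fe²⁺]^5); log Q = 20.810.
E = E° − (0.0592/n) log Q = +0.77 − (0.0592/5)(20.810) = +0.524 V.

+0.524 V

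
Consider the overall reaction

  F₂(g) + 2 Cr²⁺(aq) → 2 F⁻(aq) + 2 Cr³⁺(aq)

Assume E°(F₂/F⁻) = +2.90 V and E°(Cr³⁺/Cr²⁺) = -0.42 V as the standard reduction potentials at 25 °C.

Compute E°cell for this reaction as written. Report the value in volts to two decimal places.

+3.32 V

The F₂/F⁻ couple has the higher reduction potential, so it is the cathode; Cr³⁺/Cr²⁺ is oxidised at the anode.
E°cell = E°(cathode) − E°(anode) = (+2.90) − (-0.42) = +3.32 V.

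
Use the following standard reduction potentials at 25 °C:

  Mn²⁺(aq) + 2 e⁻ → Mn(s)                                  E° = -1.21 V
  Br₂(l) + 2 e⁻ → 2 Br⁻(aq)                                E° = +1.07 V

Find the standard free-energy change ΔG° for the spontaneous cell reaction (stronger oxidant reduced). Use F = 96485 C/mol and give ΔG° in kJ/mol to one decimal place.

-440.0 kJ/mol

Br₂/Br⁻ (E° = +1.07 V) is the cathode; Mn²⁺/Mn (E° = -1.21 V) is the anode, so E°cell = +2.28 V.
Balancing electrons gives n = 2 (lcm of 2 and 2).
ΔG° = −nFE° = −(2)(96485)(+2.28) = -439,972 J = -440.0 kJ/mol.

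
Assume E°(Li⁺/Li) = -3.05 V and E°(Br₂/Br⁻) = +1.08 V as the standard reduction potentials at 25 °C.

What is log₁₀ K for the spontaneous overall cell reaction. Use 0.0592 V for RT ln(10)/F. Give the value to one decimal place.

Cathode: Br₂/Br⁻; anode: Li⁺/Li. E°cell = +4.13 V, n = 2.
log K = nE°cell / 0.0592 = (2)(+4.13) / 0.0592 = 139.5.

139.5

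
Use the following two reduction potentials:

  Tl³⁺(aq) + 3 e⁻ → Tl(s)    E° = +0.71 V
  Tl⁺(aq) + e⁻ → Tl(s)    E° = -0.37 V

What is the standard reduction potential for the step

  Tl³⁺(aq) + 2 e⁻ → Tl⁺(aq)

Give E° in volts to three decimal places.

Sequential free energies add, so n₃E°₃ = n₁E°₁ + n₂E°₂.
With n₃ = 3, and the known step contributing 1×(-0.37) V, the unknown satisfies 2·E° = 3×(+0.71) − 1×(-0.37) = +2.500.
E° = +2.500 / 2 = +1.250 V.

+1.250 V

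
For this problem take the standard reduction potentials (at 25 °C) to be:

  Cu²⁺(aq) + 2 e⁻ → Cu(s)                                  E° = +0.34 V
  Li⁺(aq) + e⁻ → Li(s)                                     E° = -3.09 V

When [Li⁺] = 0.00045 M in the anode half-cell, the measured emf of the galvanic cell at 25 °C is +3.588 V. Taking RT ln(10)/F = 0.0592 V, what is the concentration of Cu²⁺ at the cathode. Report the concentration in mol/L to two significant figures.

Cu²⁺/Cu is the cathode, Li⁺/Li the anode: E°cell = +3.43 V, n = 2.
Overall reaction: Cu²⁺(aq) + 2 Li(s) → Cu(s) + 2 Li⁺(aq); Q = [Li⁺]^2/[Cu²⁺]^1.
From E = E° − (0.0592/n) log Q: log Q = (E° − E)·n/0.0592 = (+3.43 − (+3.588))·2/0.0592 = -5.3378.
So 1·log[Cu²⁺] = 2·log(0.00045) − log Q = -6.6936 − (-5.3378) = -1.3558; [Cu²⁺] = 10^(-1.3558) ≈ 0.044 M.

0.044 M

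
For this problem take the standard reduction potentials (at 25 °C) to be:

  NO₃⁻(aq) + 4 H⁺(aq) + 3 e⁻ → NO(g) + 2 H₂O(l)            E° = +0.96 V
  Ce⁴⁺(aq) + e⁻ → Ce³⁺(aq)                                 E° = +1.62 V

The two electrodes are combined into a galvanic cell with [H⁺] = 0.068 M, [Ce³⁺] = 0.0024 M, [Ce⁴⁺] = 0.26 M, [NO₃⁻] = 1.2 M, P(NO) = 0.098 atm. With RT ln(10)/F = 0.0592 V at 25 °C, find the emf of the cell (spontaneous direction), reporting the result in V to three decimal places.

+0.851 V

Ce⁴⁺/Ce³⁺ is the cathode (higher E°), NO₃⁻/NO the anode: E°cell = +1.62 − (+0.96) = +0.66 V, n = 3.
Overall: 3 Ce⁴⁺(aq) + NO(g) + 2 H₂O(l) → 3 Ce³⁺(aq) + NO₃⁻(aq) + 4 H⁺(aq)
Q = [Ce³⁺]^3·[NO₃⁻]·[H⁺]^4 / ([Ce⁴⁺]^3·P(NO)); log Q = -9.686.
E = E° − (0.0592/n) log Q = +0.66 − (0.0592/3)(-9.686) = +0.851 V.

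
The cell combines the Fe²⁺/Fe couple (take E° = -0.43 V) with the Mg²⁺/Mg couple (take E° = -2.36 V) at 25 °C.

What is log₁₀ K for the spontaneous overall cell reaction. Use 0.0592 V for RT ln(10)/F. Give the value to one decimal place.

65.2

Cathode: Fe²⁺/Fe; anode: Mg²⁺/Mg. E°cell = +1.93 V, n = 2.
log K = nE°cell / 0.0592 = (2)(+1.93) / 0.0592 = 65.2.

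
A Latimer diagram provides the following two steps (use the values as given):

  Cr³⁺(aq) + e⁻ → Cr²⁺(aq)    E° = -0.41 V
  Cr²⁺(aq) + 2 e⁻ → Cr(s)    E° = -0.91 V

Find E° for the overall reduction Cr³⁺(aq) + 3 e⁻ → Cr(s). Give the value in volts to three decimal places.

Standard free energies of sequential steps add: ΔG°₃ = ΔG°₁ + ΔG°₂, so n₃E°₃ = n₁E°₁ + n₂E°₂.
E°₃ = (1×-0.41 + 2×-0.91) / 3 = (-2.230) / 3 = -0.743 V.
E° values themselves are not directly additive — weighting by electron count is essential.

-0.743 V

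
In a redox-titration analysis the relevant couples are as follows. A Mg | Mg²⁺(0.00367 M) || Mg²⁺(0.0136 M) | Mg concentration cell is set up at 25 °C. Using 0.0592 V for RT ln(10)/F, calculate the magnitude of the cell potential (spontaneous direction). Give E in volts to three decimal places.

For a concentration cell E°cell = 0. The 0.0136 M side is the cathode (reduction is favoured where [Mg²⁺] is higher).
With n = 2, E = −(0.0592/2) log([Mg²⁺]ₐₙ/[Mg²⁺]꜀ₐₜ) = −(0.0592/2) log(0.00367/0.0136) = −(0.0592/2)(-0.569) = +0.017 V.

+0.017 V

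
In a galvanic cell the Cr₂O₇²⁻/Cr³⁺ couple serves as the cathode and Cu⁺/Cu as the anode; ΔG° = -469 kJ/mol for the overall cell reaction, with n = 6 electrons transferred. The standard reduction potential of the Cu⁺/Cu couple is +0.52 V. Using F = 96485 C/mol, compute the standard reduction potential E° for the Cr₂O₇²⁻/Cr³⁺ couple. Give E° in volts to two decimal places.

+1.33 V

E°cell = −ΔG°/(nF) = −(-469×10³)/((6)(96485)) = +0.810 V.
Since Cr₂O₇²⁻/Cr³⁺ is the cathode and Cu⁺/Cu the anode, E°cell = E°(Cr₂O₇²⁻/Cr³⁺) − E°(Cu⁺/Cu).
So E°(Cr₂O₇²⁻/Cr³⁺) = E°cell + E°(Cu⁺/Cu) = +0.810 + (+0.52) = +1.33 V.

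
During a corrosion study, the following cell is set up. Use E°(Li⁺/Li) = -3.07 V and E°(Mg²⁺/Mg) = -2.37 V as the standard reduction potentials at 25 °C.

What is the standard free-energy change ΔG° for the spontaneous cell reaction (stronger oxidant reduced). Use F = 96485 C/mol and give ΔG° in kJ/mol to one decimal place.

Mg²⁺/Mg (E° = -2.37 V) is the cathode; Li⁺/Li (E° = -3.07 V) is the anode, so E°cell = +0.70 V.
Balancing electrons gives n = 2 (lcm of 2 and 1).
ΔG° = −nFE° = −(2)(96485)(+0.70) = -135,079 J = -135.1 kJ/mol.

-135.1 kJ/mol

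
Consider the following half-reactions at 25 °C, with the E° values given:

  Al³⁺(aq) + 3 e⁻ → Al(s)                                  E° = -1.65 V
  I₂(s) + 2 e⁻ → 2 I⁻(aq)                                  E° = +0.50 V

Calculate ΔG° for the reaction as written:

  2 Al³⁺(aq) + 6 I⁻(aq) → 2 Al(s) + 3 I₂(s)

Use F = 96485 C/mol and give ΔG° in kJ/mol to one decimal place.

+1244.7 kJ/mol

As written, Al³⁺/Al is reduced (cathode) and I₂/I⁻ is oxidised (anode), so E°cell = (-1.65) − (+0.50) = -2.15 V.
Balancing electrons gives n = 6.
ΔG° = −nFE° = −(6)(96485)(-2.15) = 1,244,656 J = +1244.7 kJ/mol.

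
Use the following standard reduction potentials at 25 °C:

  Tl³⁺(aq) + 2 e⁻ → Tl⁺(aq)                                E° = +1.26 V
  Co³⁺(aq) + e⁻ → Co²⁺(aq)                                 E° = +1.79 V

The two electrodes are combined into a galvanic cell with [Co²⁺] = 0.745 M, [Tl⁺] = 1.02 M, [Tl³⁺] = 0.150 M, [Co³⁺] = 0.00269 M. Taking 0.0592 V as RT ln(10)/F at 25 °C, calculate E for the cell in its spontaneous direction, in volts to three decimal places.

Co³⁺/Co²⁺ is the cathode (higher E°), Tl³⁺/Tl⁺ the anode: E°cell = +1.79 − (+1.26) = +0.53 V, n = 2.
Overall: 2 Co³⁺(aq) + Tl⁺(aq) → 2 Co²⁺(aq) + Tl³⁺(aq)
Q = [Co²⁺]^2·[Tl³⁺] / ([Co³⁺]^2·[Tl⁺]); log Q = 4.052.
E = E° − (0.0592/n) log Q = +0.53 − (0.0592/2)(4.052) = +0.410 V.

+0.410 V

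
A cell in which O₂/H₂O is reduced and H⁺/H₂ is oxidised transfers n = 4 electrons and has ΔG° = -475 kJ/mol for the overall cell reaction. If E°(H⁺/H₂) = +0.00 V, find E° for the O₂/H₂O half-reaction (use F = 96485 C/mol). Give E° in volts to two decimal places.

E°cell = −ΔG°/(nF) = −(-475×10³)/((4)(96485)) = +1.231 V.
Since O₂/H₂O is the cathode and H⁺/H₂ the anode, E°cell = E°(O₂/H₂O) − E°(H⁺/H₂).
So E°(O₂/H₂O) = E°cell + E°(H⁺/H₂) = +1.231 + (+0.00) = +1.23 V.

+1.23 V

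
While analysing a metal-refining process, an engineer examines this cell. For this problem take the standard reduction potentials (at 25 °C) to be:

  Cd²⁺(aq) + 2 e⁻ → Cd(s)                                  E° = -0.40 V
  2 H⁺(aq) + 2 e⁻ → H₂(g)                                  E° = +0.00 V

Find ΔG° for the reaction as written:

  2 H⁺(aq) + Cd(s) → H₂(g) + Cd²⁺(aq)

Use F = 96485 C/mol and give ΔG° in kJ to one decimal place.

As written, H⁺/H₂ is reduced (cathode) and Cd²⁺/Cd is oxidised (anode), so E°cell = (+0.00) − (-0.40) = +0.40 V.
Balancing electrons gives n = 2.
ΔG° = −nFE° = −(2)(96485)(+0.40) = -77,188 J = -77.2 kJ.

-77.2 kJ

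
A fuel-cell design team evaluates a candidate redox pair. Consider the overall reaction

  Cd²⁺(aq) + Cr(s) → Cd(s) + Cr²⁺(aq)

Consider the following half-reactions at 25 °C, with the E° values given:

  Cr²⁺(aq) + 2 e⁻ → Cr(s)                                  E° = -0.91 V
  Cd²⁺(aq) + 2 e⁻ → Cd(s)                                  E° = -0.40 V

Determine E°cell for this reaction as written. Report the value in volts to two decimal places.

+0.51 V

The Cd²⁺/Cd couple has the higher reduction potential, so it is the cathode; Cr²⁺/Cr is oxidised at the anode.
E°cell = E°(cathode) − E°(anode) = (-0.40) − (-0.91) = +0.51 V.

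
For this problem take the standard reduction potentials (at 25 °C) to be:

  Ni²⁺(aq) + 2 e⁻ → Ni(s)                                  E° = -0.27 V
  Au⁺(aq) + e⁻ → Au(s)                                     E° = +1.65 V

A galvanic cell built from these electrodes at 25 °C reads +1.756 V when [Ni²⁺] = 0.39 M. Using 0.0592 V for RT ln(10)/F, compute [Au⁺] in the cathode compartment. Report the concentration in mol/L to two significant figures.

0.0011 M

Au⁺/Au is the cathode, Ni²⁺/Ni the anode: E°cell = +1.92 V, n = 2.
Overall reaction: 2 Au⁺(aq) + Ni(s) → 2 Au(s) + Ni²⁺(aq); Q = [Ni²⁺]^1/[Au⁺]^2.
From E = E° − (0.0592/n) log Q: log Q = (E° − E)·n/0.0592 = (+1.92 − (+1.756))·2/0.0592 = 5.5405.
So 2·log[Au⁺] = 1·log(0.39) − log Q = -0.4089 − (5.5405) = -5.9494; log[Au⁺] = -5.9494 / 2 = -2.9747; [Au⁺] = 10^(-2.9747) ≈ 0.0011 M.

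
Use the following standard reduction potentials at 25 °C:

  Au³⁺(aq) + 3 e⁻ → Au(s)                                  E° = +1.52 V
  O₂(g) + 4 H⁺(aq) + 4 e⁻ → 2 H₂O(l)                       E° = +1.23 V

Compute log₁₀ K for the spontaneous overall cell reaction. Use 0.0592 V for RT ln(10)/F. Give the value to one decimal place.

58.8

Cathode: Au³⁺/Au; anode: O₂/H₂O. E°cell = +0.29 V, n = 12.
log K = nE°cell / 0.0592 = (12)(+0.29) / 0.0592 = 58.8.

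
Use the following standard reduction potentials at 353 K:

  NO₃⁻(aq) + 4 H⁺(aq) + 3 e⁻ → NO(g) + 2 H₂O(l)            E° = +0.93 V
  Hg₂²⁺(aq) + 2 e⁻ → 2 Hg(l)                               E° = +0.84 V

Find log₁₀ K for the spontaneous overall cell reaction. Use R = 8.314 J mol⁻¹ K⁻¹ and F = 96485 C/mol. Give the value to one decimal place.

7.7

Cathode: NO₃⁻/NO; anode: Hg₂²⁺/Hg. E°cell = (+0.93) − (+0.84) = +0.09 V, with n = 6.
ΔG° = −nFE° = −RT ln K, so ln K = nFE°/(RT) = (6)(96485)(+0.09) / ((8.314)(353)) = 17.753.
log₁₀ K = 17.753 / ln 10 = 7.7.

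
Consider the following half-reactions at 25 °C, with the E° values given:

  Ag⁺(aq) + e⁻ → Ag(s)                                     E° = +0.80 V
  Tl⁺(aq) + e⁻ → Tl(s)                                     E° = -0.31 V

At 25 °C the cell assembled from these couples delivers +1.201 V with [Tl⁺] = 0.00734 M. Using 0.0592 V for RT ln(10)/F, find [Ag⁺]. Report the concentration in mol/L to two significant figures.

0.25 M

Ag⁺/Ag is the cathode, Tl⁺/Tl the anode: E°cell = +1.11 V, n = 1.
Overall reaction: Ag⁺(aq) + Tl(s) → Ag(s) + Tl⁺(aq); Q = [Tl⁺]^1/[Ag⁺]^1.
From E = E° − (0.0592/n) log Q: log Q = (E° − E)·n/0.0592 = (+1.11 − (+1.201))·1/0.0592 = -1.5372.
So 1·log[Ag⁺] = 1·log(0.00734) − log Q = -2.1343 − (-1.5372) = -0.5971; [Ag⁺] = 10^(-0.5971) ≈ 0.25 M.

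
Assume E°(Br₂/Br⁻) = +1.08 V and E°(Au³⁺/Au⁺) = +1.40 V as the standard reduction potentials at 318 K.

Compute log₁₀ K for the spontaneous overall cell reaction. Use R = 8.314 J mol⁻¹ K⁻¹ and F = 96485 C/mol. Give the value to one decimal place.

Cathode: Au³⁺/Au⁺; anode: Br₂/Br⁻. E°cell = (+1.40) − (+1.08) = +0.32 V, with n = 2.
ΔG° = −nFE° = −RT ln K, so ln K = nFE°/(RT) = (2)(96485)(+0.32) / ((8.314)(318)) = 23.356.
log₁₀ K = 23.356 / ln 10 = 10.1.

10.1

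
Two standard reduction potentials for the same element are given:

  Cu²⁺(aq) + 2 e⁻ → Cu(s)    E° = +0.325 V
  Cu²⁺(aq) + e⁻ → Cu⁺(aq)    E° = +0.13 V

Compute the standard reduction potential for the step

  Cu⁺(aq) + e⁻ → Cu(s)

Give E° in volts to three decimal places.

+0.520 V

Sequential free energies add, so n₃E°₃ = n₁E°₁ + n₂E°₂.
With n₃ = 2, and the known step contributing 1×(+0.13) V, the unknown satisfies 1·E° = 2×(+0.325) − 1×(+0.13) = +0.520.
E° = +0.520 / 1 = +0.520 V.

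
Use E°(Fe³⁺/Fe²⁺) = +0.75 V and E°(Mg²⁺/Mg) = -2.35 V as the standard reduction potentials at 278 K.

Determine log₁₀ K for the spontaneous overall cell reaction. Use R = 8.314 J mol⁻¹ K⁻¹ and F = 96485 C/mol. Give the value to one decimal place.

112.4

Cathode: Fe³⁺/Fe²⁺; anode: Mg²⁺/Mg. E°cell = (+0.75) − (-2.35) = +3.10 V, with n = 2.
ΔG° = −nFE° = −RT ln K, so ln K = nFE°/(RT) = (2)(96485)(+3.10) / ((8.314)(278)) = 258.819.
log₁₀ K = 258.819 / ln 10 = 112.4.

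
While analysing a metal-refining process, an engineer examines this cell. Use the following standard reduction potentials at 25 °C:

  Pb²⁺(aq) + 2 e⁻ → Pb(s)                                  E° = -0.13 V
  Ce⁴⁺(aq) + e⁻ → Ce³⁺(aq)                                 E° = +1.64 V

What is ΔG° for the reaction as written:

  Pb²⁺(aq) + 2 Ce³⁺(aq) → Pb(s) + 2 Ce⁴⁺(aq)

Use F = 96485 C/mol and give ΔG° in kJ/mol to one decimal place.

As written, Pb²⁺/Pb is reduced (cathode) and Ce⁴⁺/Ce³⁺ is oxidised (anode), so E°cell = (-0.13) − (+1.64) = -1.77 V.
Balancing electrons gives n = 2.
ΔG° = −nFE° = −(2)(96485)(-1.77) = 341,557 J = +341.6 kJ/mol.

+341.6 kJ/mol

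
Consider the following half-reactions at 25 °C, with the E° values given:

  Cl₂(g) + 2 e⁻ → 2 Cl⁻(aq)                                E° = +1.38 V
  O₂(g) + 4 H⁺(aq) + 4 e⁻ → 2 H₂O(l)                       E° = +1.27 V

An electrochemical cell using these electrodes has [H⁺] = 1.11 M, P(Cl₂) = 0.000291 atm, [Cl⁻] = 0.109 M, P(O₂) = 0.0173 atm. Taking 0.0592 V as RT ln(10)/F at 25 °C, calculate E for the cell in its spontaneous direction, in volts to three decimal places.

Cl₂/Cl⁻ is the cathode (higher E°), O₂/H₂O the anode: E°cell = +1.38 − (+1.27) = +0.11 V, n = 4.
Overall: 2 Cl₂(g) + 2 H₂O(l) → 4 Cl⁻(aq) + O₂(g) + 4 H⁺(aq)
Q = [Cl⁻]^4·P(O₂)·[H⁺]^4 / (P(Cl₂)^2); log Q = 1.641.
E = E° − (0.0592/n) log Q = +0.11 − (0.0592/4)(1.641) = +0.086 V.

+0.086 V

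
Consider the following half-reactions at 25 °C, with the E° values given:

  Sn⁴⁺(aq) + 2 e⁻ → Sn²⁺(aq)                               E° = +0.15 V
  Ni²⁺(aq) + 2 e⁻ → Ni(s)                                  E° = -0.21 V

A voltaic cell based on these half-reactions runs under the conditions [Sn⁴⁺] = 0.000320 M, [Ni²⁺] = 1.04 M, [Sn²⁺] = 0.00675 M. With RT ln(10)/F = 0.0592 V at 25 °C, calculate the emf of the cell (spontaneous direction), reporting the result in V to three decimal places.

+0.320 V

Sn⁴⁺/Sn²⁺ is the cathode (higher E°), Ni²⁺/Ni the anode: E°cell = +0.15 − (-0.21) = +0.36 V, n = 2.
Overall: Sn⁴⁺(aq) + Ni(s) → Sn²⁺(aq) + Ni²⁺(aq)
Q = [Sn²⁺]·[Ni²⁺] / ([Sn⁴⁺]); log Q = 1.341.
E = E° − (0.0592/n) log Q = +0.36 − (0.0592/2)(1.341) = +0.320 V.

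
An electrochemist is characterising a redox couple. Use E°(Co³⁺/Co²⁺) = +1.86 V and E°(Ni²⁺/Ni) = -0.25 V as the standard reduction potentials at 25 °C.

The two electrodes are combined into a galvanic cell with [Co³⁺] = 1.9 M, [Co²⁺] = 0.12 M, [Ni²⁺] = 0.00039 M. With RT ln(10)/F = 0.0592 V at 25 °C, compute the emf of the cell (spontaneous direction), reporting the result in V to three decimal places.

+2.282 V

Co³⁺/Co²⁺ is the cathode (higher E°), Ni²⁺/Ni the anode: E°cell = +1.86 − (-0.25) = +2.11 V, n = 2.
Overall: 2 Co³⁺(aq) + Ni(s) → 2 Co²⁺(aq) + Ni²⁺(aq)
Q = [Co²⁺]^2·[Ni²⁺] / ([Co³⁺]^2); log Q = -5.808.
E = E° − (0.0592/n) log Q = +2.11 − (0.0592/2)(-5.808) = +2.282 V.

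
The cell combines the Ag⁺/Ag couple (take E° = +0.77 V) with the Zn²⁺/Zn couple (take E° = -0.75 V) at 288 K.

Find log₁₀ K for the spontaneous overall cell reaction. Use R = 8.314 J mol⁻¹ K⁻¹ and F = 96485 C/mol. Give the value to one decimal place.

Cathode: Ag⁺/Ag; anode: Zn²⁺/Zn. E°cell = (+0.77) − (-0.75) = +1.52 V, with n = 2.
ΔG° = −nFE° = −RT ln K, so ln K = nFE°/(RT) = (2)(96485)(+1.52) / ((8.314)(288)) = 122.499.
log₁₀ K = 122.499 / ln 10 = 53.2.

53.2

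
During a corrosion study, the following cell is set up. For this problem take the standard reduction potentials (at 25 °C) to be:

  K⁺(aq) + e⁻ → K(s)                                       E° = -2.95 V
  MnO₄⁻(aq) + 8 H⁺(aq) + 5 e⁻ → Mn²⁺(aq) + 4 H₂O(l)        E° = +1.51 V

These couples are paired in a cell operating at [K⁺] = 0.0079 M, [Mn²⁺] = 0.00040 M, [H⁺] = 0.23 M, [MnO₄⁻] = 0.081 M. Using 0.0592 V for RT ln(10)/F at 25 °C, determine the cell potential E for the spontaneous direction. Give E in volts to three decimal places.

+4.551 V

MnO₄⁻/Mn²⁺ is the cathode (higher E°), K⁺/K the anode: E°cell = +1.51 − (-2.95) = +4.46 V, n = 5.
Overall: MnO₄⁻(aq) + 8 H⁺(aq) + 5 K(s) → Mn²⁺(aq) + 4 H₂O(l) + 5 K⁺(aq)
Q = [Mn²⁺]·[K⁺]^5 / ([MnO₄⁻]·[H⁺]^8); log Q = -7.712.
E = E° − (0.0592/n) log Q = +4.46 − (0.0592/5)(-7.712) = +4.551 V.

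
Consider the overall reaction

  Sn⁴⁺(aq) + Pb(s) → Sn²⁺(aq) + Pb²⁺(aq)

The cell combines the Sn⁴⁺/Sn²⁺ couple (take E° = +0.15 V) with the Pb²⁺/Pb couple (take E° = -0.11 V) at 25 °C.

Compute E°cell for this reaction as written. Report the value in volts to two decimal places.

+0.26 V

The Sn⁴⁺/Sn²⁺ couple has the higher reduction potential, so it is the cathode; Pb²⁺/Pb is oxidised at the anode.
E°cell = E°(cathode) − E°(anode) = (+0.15) − (-0.11) = +0.26 V.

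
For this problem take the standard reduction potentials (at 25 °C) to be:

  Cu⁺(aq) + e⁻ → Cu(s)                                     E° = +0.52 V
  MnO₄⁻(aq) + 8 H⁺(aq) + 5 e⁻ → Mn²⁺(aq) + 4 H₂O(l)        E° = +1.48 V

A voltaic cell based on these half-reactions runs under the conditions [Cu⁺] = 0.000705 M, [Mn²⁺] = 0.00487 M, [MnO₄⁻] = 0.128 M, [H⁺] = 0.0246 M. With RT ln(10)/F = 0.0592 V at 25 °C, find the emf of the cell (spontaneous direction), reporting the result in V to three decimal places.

+1.011 V

MnO₄⁻/Mn²⁺ is the cathode (higher E°), Cu⁺/Cu the anode: E°cell = +1.48 − (+0.52) = +0.96 V, n = 5.
Overall: MnO₄⁻(aq) + 8 H⁺(aq) + 5 Cu(s) → Mn²⁺(aq) + 4 H₂O(l) + 5 Cu⁺(aq)
Q = [Mn²⁺]·[Cu⁺]^5 / ([MnO₄⁻]·[H⁺]^8); log Q = -4.306.
E = E° − (0.0592/n) log Q = +0.96 − (0.0592/5)(-4.306) = +1.011 V.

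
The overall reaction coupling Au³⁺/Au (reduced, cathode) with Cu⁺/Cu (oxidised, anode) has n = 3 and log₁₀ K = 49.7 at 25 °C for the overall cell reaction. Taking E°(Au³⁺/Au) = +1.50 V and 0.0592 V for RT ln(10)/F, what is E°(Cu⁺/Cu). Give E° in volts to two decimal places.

E°cell = (0.0592/n)·log K = (0.0592/3)(49.7) = +0.981 V.
Since Au³⁺/Au is the cathode and Cu⁺/Cu the anode, E°cell = E°(Au³⁺/Au) − E°(Cu⁺/Cu).
So E°(Cu⁺/Cu) = E°(Au³⁺/Au) − E°cell = (+1.50) − (+0.981) = +0.52 V.

+0.52 V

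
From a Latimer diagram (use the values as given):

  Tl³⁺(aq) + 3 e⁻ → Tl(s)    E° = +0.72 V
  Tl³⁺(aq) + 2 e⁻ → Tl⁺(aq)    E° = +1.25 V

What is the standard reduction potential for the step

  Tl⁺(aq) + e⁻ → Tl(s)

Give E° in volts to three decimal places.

Sequential free energies add, so n₃E°₃ = n₁E°₁ + n₂E°₂.
With n₃ = 3, and the known step contributing 2×(+1.25) V, the unknown satisfies 1·E° = 3×(+0.72) − 2×(+1.25) = -0.340.
E° = -0.340 / 1 = -0.340 V.

-0.340 V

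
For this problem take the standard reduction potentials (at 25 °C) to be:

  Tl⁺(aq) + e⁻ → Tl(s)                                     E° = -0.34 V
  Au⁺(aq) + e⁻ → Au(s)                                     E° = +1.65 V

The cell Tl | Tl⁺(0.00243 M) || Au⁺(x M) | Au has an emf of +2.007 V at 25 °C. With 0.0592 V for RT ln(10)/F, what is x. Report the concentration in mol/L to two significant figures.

Au⁺/Au is the cathode, Tl⁺/Tl the anode: E°cell = +1.99 V, n = 1.
Overall reaction: Au⁺(aq) + Tl(s) → Au(s) + Tl⁺(aq); Q = [Tl⁺]^1/[Au⁺]^1.
From E = E° − (0.0592/n) log Q: log Q = (E° − E)·n/0.0592 = (+1.99 − (+2.007))·1/0.0592 = -0.2872.
So 1·log[Au⁺] = 1·log(0.00243) − log Q = -2.6144 − (-0.2872) = -2.3272; [Au⁺] = 10^(-2.3272) ≈ 0.0047 M.

0.0047 M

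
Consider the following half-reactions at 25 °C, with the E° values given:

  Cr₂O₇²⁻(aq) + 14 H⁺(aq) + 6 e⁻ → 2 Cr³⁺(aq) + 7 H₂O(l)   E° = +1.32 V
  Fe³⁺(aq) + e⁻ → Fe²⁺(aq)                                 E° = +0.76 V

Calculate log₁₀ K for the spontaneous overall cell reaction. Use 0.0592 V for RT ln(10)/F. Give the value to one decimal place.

56.8

Cathode: Cr₂O₇²⁻/Cr³⁺; anode: Fe³⁺/Fe²⁺. E°cell = +0.56 V, n = 6.
log K = nE°cell / 0.0592 = (6)(+0.56) / 0.0592 = 56.8.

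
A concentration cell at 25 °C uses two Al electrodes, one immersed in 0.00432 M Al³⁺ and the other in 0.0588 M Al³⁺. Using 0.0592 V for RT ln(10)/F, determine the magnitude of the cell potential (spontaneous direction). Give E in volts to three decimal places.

+0.022 V

For a concentration cell E°cell = 0. The 0.0588 M side is the cathode (reduction is favoured where [Al³⁺] is higher).
With n = 3, E = −(0.0592/3) log([Al³⁺]ₐₙ/[Al³⁺]꜀ₐₜ) = −(0.0592/3) log(0.00432/0.0588) = −(0.0592/3)(-1.134) = +0.022 V.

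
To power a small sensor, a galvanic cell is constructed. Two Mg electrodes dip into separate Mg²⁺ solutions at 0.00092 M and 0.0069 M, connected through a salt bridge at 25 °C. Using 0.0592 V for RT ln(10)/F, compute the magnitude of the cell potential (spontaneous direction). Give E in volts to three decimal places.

For a concentration cell E°cell = 0. The 0.0069 M side is the cathode (reduction is favoured where [Mg²⁺] is higher).
With n = 2, E = −(0.0592/2) log([Mg²⁺]ₐₙ/[Mg²⁺]꜀ₐₜ) = −(0.0592/2) log(0.00092/0.0069) = −(0.0592/2)(-0.875) = +0.026 V.

+0.026 V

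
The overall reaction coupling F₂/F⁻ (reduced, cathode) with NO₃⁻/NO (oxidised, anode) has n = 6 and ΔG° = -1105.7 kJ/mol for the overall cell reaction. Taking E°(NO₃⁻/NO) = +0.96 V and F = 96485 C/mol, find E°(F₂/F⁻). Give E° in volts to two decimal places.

E°cell = −ΔG°/(nF) = −(-1105.7×10³)/((6)(96485)) = +1.910 V.
Since F₂/F⁻ is the cathode and NO₃⁻/NO the anode, E°cell = E°(F₂/F⁻) − E°(NO₃⁻/NO).
So E°(F₂/F⁻) = E°cell + E°(NO₃⁻/NO) = +1.910 + (+0.96) = +2.87 V.

+2.87 V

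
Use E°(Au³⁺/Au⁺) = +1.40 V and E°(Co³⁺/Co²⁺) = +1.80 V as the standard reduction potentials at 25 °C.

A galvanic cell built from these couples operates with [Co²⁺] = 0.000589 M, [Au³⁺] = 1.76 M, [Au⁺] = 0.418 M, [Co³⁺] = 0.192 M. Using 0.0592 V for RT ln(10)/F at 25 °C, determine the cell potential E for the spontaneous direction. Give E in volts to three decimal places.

Co³⁺/Co²⁺ is the cathode (higher E°), Au³⁺/Au⁺ the anode: E°cell = +1.80 − (+1.40) = +0.40 V, n = 2.
Overall: 2 Co³⁺(aq) + Au⁺(aq) → 2 Co²⁺(aq) + Au³⁺(aq)
Q = [Co²⁺]^2·[Au³⁺] / ([Co³⁺]^2·[Au⁺]); log Q = -4.402.
E = E° − (0.0592/n) log Q = +0.40 − (0.0592/2)(-4.402) = +0.530 V.

+0.530 V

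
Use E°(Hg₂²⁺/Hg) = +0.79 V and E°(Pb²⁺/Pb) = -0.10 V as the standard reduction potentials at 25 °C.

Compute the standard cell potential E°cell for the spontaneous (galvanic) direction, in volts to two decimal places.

+0.89 V

The Hg₂²⁺/Hg couple has the higher reduction potential, so it is the cathode; Pb²⁺/Pb is oxidised at the anode.
E°cell = E°(cathode) − E°(anode) = (+0.79) − (-0.10) = +0.89 V.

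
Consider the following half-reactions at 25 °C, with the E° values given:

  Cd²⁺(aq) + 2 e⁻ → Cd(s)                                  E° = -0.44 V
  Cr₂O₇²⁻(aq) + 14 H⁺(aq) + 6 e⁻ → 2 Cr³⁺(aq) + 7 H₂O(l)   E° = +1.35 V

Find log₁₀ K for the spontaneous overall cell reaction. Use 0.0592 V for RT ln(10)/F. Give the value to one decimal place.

181.4

Cathode: Cr₂O₇²⁻/Cr³⁺; anode: Cd²⁺/Cd. E°cell = +1.79 V, n = 6.
log K = nE°cell / 0.0592 = (6)(+1.79) / 0.0592 = 181.4.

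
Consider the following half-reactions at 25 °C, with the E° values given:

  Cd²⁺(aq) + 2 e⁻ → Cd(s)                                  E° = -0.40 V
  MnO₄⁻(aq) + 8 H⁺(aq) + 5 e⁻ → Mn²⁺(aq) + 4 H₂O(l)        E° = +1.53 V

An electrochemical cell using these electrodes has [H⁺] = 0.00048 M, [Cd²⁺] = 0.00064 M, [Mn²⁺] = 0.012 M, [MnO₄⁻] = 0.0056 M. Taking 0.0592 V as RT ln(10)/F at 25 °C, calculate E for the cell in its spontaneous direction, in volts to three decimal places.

MnO₄⁻/Mn²⁺ is the cathode (higher E°), Cd²⁺/Cd the anode: E°cell = +1.53 − (-0.40) = +1.93 V, n = 10.
Overall: 2 MnO₄⁻(aq) + 16 H⁺(aq) + 5 Cd(s) → 2 Mn²⁺(aq) + 8 H₂O(l) + 5 Cd²⁺(aq)
Q = [Mn²⁺]^2·[Cd²⁺]^5 / ([MnO₄⁻]^2·[H⁺]^16); log Q = 37.793.
E = E° − (0.0592/n) log Q = +1.93 − (0.0592/10)(37.793) = +1.706 V.

+1.706 V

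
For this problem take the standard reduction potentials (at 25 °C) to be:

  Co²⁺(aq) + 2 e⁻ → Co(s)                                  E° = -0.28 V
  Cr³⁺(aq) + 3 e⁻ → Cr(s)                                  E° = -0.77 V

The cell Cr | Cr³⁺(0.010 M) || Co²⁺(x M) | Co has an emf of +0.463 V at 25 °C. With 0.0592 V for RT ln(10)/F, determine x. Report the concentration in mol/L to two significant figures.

0.0057 M

Co²⁺/Co is the cathode, Cr³⁺/Cr the anode: E°cell = +0.49 V, n = 6.
Overall reaction: 3 Co²⁺(aq) + 2 Cr(s) → 3 Co(s) + 2 Cr³⁺(aq); Q = [Cr³⁺]^2/[Co²⁺]^3.
From E = E° − (0.0592/n) log Q: log Q = (E° − E)·n/0.0592 = (+0.49 − (+0.463))·6/0.0592 = 2.7365.
So 3·log[Co²⁺] = 2·log(0.01) − log Q = -4.0000 − (2.7365) = -6.7365; log[Co²⁺] = -6.7365 / 3 = -2.2455; [Co²⁺] = 10^(-2.2455) ≈ 0.0057 M.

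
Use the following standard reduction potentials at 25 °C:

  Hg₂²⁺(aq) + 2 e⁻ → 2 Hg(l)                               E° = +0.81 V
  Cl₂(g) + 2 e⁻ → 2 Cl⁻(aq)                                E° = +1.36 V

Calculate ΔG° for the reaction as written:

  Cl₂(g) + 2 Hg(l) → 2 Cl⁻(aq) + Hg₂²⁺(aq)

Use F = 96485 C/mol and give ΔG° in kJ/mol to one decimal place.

-106.1 kJ/mol

As written, Cl₂/Cl⁻ is reduced (cathode) and Hg₂²⁺/Hg is oxidised (anode), so E°cell = (+1.36) − (+0.81) = +0.55 V.
Balancing electrons gives n = 2.
ΔG° = −nFE° = −(2)(96485)(+0.55) = -106,134 J = -106.1 kJ/mol.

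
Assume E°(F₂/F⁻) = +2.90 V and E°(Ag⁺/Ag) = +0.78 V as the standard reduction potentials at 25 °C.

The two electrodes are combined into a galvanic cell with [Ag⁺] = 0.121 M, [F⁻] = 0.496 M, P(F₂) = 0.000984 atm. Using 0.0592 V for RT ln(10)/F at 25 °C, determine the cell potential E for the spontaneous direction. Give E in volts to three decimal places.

F₂/F⁻ is the cathode (higher E°), Ag⁺/Ag the anode: E°cell = +2.90 − (+0.78) = +2.12 V, n = 2.
Overall: F₂(g) + 2 Ag(s) → 2 F⁻(aq) + 2 Ag⁺(aq)
Q = [F⁻]^2·[Ag⁺]^2 / (P(F₂)); log Q = 0.564.
E = E° − (0.0592/n) log Q = +2.12 − (0.0592/2)(0.564) = +2.103 V.

+2.103 V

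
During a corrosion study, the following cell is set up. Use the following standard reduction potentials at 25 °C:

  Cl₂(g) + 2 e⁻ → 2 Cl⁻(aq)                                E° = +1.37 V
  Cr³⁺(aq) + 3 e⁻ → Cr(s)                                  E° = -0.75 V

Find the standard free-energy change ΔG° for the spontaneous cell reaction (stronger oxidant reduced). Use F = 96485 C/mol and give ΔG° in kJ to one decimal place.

Cl₂/Cl⁻ (E° = +1.37 V) is the cathode; Cr³⁺/Cr (E° = -0.75 V) is the anode, so E°cell = +2.12 V.
Balancing electrons gives n = 6 (lcm of 2 and 3).
ΔG° = −nFE° = −(6)(96485)(+2.12) = -1,227,289 J = -1227.3 kJ.

-1227.3 kJ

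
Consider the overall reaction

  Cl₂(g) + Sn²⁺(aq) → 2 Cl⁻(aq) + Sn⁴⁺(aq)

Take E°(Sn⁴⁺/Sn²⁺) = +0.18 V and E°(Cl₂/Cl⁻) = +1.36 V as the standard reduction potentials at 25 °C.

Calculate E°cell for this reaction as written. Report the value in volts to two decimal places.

+1.18 V

The Cl₂/Cl⁻ couple has the higher reduction potential, so it is the cathode; Sn⁴⁺/Sn²⁺ is oxidised at the anode.
E°cell = E°(cathode) − E°(anode) = (+1.36) − (+0.18) = +1.18 V.
Since E°cell > 0, the reaction is spontaneous under standard conditions.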